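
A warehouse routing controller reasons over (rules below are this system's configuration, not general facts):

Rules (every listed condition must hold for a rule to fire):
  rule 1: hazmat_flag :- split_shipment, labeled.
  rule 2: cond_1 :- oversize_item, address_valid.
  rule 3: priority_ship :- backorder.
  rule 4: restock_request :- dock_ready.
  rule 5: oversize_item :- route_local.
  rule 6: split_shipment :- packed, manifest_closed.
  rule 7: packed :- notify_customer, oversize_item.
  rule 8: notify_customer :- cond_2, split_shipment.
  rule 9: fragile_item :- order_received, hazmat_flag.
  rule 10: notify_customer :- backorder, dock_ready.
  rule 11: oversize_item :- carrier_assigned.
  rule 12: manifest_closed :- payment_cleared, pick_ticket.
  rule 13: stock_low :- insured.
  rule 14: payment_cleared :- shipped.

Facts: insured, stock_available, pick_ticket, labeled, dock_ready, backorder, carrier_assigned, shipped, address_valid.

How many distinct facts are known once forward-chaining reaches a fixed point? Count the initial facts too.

Round 1 — rule 3, rule 4, rule 10, rule 11, rule 13, rule 14, derive priority_ship, restock_request, notify_customer, oversize_item, stock_low, payment_cleared.
Round 2 — rule 2, rule 7, rule 12, derive cond_1, packed, manifest_closed.
Round 3 — rule 6, derive split_shipment.
Round 4 — rule 1, derive hazmat_flag.
Closure: {address_valid, backorder, carrier_assigned, cond_1, dock_ready, hazmat_flag, insured, labeled, manifest_closed, notify_customer, oversize_item, packed, payment_cleared, pick_ticket, priority_ship, restock_request, shipped, split_shipment, stock_available, stock_low} — 20 facts.

20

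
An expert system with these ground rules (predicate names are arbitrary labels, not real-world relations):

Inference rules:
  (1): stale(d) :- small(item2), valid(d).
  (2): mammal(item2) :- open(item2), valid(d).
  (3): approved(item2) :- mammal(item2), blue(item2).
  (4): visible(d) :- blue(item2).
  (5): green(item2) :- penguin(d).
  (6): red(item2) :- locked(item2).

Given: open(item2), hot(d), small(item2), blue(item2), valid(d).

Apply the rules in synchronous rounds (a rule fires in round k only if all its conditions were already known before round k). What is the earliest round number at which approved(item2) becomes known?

Round 1 fires (1), (2), (4), giving stale(d), mammal(item2), visible(d).
Round 2 fires (3), giving approved(item2).
approved(item2) first appears in round 2.

2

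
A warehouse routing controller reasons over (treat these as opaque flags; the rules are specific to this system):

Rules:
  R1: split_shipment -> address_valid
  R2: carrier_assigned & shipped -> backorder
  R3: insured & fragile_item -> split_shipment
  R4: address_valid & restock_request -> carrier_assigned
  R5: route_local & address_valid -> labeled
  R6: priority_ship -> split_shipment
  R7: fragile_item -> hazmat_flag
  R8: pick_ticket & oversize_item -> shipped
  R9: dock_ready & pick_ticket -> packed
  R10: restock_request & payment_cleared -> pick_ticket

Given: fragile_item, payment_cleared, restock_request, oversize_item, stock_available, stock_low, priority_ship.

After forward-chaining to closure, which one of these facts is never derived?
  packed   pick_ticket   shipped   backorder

packed

Round 1: R6 [priority_ship -> split_shipment]; R7 [fragile_item -> hazmat_flag]; R10 [restock_request & payment_cleared -> pick_ticket]. Adds split_shipment, hazmat_flag, pick_ticket.
Round 2: R1 [split_shipment -> address_valid]; R8 [pick_ticket & oversize_item -> shipped]. Adds address_valid, shipped.
Round 3: R4 [address_valid & restock_request -> carrier_assigned]. Adds carrier_assigned.
Round 4: R2 [carrier_assigned & shipped -> backorder]. Adds backorder.
Derived: shipped (round 2), pick_ticket (round 1), backorder (round 4). packed never appears in any round.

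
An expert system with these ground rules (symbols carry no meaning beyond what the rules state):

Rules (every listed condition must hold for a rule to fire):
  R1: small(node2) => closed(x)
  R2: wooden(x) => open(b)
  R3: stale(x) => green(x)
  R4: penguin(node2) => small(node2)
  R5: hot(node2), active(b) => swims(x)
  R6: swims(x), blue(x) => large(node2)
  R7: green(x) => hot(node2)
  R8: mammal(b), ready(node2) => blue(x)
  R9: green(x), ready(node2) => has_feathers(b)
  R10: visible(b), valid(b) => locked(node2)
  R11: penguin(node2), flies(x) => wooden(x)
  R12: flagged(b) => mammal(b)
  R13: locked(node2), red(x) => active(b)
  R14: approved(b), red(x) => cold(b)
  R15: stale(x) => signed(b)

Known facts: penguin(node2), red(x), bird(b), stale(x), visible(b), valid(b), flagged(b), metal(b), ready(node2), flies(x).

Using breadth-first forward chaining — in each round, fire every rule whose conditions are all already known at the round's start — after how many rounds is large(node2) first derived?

Round 1 fires R3, R4, R10, R11, R12, R15, giving green(x), small(node2), locked(node2), wooden(x), mammal(b), signed(b).
Round 2 fires R1, R2, R7, R8, R9, R13, giving closed(x), open(b), hot(node2), blue(x), has_feathers(b), active(b).
Round 3 fires R5, giving swims(x).
Round 4 fires R6, giving large(node2).
large(node2) first appears in round 4.

4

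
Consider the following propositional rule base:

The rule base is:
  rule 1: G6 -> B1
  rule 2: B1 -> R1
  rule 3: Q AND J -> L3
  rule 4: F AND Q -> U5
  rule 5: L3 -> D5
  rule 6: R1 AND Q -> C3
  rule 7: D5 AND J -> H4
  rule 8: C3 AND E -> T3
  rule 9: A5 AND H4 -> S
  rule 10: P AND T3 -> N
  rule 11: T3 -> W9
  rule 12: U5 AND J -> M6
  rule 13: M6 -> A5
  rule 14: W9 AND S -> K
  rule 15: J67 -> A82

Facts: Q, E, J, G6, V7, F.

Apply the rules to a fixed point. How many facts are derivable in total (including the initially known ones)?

19

Round 1: rule 1 [G6 -> B1]; rule 3 [Q AND J -> L3]; rule 4 [F AND Q -> U5]. New: B1, L3, U5.
Round 2: rule 2 [B1 -> R1]; rule 5 [L3 -> D5]; rule 12 [U5 AND J -> M6]. New: R1, D5, M6.
Round 3: rule 6 [R1 AND Q -> C3]; rule 7 [D5 AND J -> H4]; rule 13 [M6 -> A5]. New: C3, H4, A5.
Round 4: rule 8 [C3 AND E -> T3]; rule 9 [A5 AND H4 -> S]. New: T3, S.
Round 5: rule 11 [T3 -> W9]. New: W9.
Round 6: rule 14 [W9 AND S -> K]. New: K.
Closure: {A5, B1, C3, D5, E, F, G6, H4, J, K, L3, M6, Q, R1, S, T3, U5, V7, W9} — 19 facts.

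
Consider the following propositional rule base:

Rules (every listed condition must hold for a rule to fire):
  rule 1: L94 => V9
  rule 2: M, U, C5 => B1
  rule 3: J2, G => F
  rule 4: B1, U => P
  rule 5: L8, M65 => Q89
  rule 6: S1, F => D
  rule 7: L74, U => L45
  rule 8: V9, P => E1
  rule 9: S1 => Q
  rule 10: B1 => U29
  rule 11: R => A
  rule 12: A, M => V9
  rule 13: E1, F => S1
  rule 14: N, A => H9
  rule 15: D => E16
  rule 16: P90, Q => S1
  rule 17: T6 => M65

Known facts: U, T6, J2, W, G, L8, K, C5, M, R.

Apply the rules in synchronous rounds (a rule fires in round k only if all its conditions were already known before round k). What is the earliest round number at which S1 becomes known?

[1] rule 2 [M, U, C5 => B1]; rule 3 [J2, G => F]; rule 11 [R => A]; rule 17 [T6 => M65]. ⇒ new: B1, F, A, M65.
[2] rule 4 [B1, U => P]; rule 5 [L8, M65 => Q89]; rule 10 [B1 => U29]; rule 12 [A, M => V9]. ⇒ new: P, Q89, U29, V9.
[3] rule 8 [V9, P => E1]. ⇒ new: E1.
[4] rule 13 [E1, F => S1]. ⇒ new: S1.
S1 first appears in round 4.

4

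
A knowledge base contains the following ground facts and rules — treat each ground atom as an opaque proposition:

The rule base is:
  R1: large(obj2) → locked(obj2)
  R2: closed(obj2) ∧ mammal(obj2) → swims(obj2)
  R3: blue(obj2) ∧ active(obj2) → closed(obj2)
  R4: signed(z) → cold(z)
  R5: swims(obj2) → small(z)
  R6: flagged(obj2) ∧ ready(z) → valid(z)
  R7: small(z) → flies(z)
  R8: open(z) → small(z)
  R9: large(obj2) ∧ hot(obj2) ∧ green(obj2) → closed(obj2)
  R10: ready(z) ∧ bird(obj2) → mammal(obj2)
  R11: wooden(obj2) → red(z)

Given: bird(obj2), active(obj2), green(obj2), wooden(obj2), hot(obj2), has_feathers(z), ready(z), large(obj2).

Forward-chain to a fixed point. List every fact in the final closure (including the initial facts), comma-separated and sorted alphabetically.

active(obj2), bird(obj2), closed(obj2), flies(z), green(obj2), has_feathers(z), hot(obj2), large(obj2), locked(obj2), mammal(obj2), ready(z), red(z), small(z), swims(obj2), wooden(obj2)

Round 1 — R1, R9, R10, R11, derive locked(obj2), closed(obj2), mammal(obj2), red(z).
Round 2 — R2, derive swims(obj2).
Round 3 — R5, derive small(z).
Round 4 — R7, derive flies(z).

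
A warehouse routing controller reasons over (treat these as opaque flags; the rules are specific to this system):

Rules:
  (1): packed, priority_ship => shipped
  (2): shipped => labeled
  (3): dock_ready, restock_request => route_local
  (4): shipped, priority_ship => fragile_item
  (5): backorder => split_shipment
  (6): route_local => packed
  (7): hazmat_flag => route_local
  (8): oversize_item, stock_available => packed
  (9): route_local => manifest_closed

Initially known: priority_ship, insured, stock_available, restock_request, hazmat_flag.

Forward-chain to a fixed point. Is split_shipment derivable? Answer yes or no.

no

Round 1 — (7), derive route_local.
Round 2 — (6), (9), derive packed, manifest_closed.
Round 3 — (1), derive shipped.
Round 4 — (2), (4), derive labeled, fragile_item.
Fixed point reached. split_shipment is concluded only by (5); (5) needs backorder (never derived).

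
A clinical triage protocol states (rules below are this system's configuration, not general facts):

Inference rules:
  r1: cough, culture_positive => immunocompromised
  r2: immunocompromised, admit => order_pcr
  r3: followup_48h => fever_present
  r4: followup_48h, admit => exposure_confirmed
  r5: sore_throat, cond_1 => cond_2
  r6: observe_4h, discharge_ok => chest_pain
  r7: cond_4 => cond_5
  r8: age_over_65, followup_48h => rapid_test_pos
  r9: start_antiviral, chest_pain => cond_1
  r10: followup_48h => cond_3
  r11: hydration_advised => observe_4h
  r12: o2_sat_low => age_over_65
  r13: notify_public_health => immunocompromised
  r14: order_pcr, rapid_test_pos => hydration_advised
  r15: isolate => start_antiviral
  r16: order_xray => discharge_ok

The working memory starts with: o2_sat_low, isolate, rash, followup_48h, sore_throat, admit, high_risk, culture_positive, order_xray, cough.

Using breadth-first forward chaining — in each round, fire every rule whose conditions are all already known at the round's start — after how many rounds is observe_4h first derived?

Round 1: r1 [cough, culture_positive => immunocompromised]; r3 [followup_48h => fever_present]; r4 [followup_48h, admit => exposure_confirmed]; r10 [followup_48h => cond_3]; r12 [o2_sat_low => age_over_65]; r15 [isolate => start_antiviral]; r16 [order_xray => discharge_ok]. New: immunocompromised, fever_present, exposure_confirmed, cond_3, age_over_65, start_antiviral, discharge_ok.
Round 2: r2 [immunocompromised, admit => order_pcr]; r8 [age_over_65, followup_48h => rapid_test_pos]. New: order_pcr, rapid_test_pos.
Round 3: r14 [order_pcr, rapid_test_pos => hydration_advised]. New: hydration_advised.
Round 4: r11 [hydration_advised => observe_4h]. New: observe_4h.
observe_4h first appears in round 4.

4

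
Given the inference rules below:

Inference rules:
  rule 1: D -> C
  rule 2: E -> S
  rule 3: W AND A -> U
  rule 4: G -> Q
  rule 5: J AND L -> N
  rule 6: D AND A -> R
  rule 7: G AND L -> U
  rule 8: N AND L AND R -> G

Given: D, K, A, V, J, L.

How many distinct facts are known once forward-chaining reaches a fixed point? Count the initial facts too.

12

Round 1: rule 1 [D -> C]; rule 5 [J AND L -> N]; rule 6 [D AND A -> R]. New: C, N, R.
Round 2: rule 8 [N AND L AND R -> G]. New: G.
Round 3: rule 4 [G -> Q]; rule 7 [G AND L -> U]. New: Q, U.
Closure: {A, C, D, G, J, K, L, N, Q, R, U, V} — 12 facts.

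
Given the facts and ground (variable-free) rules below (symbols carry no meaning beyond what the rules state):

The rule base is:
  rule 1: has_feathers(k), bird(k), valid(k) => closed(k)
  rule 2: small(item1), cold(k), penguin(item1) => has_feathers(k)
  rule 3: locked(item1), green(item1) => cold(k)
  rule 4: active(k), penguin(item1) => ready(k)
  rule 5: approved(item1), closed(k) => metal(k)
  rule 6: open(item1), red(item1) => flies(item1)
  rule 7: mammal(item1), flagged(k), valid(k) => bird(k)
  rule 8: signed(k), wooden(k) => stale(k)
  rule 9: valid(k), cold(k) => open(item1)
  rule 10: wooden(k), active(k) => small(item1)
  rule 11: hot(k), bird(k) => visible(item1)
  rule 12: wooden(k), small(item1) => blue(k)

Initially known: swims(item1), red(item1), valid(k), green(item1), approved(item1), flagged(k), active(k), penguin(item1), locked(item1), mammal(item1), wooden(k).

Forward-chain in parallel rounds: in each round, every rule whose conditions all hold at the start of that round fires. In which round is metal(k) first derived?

4

[1] rule 3 [locked(item1), green(item1) => cold(k)]; rule 4 [active(k), penguin(item1) => ready(k)]; rule 7 [mammal(item1), flagged(k), valid(k) => bird(k)]; rule 10 [wooden(k), active(k) => small(item1)]. ⇒ new: cold(k), ready(k), bird(k), small(item1).
[2] rule 2 [small(item1), cold(k), penguin(item1) => has_feathers(k)]; rule 9 [valid(k), cold(k) => open(item1)]; rule 12 [wooden(k), small(item1) => blue(k)]. ⇒ new: has_feathers(k), open(item1), blue(k).
[3] rule 1 [has_feathers(k), bird(k), valid(k) => closed(k)]; rule 6 [open(item1), red(item1) => flies(item1)]. ⇒ new: closed(k), flies(item1).
[4] rule 5 [approved(item1), closed(k) => metal(k)]. ⇒ new: metal(k).
metal(k) first appears in round 4.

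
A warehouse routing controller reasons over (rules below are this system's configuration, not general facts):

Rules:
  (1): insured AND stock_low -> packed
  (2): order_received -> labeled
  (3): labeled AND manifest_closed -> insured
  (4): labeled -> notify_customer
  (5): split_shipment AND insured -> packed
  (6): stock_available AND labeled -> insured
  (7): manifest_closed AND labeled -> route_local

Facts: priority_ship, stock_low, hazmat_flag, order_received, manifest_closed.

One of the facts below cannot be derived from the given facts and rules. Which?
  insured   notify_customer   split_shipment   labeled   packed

split_shipment

Round 1: (2) [order_received -> labeled]. New: labeled.
Round 2: (3) [labeled AND manifest_closed -> insured]; (4) [labeled -> notify_customer]; (7) [manifest_closed AND labeled -> route_local]. New: insured, notify_customer, route_local.
Round 3: (1) [insured AND stock_low -> packed]. New: packed.
Derived: notify_customer (round 2), insured (round 2), labeled (round 1), packed (round 3). split_shipment never appears in any round.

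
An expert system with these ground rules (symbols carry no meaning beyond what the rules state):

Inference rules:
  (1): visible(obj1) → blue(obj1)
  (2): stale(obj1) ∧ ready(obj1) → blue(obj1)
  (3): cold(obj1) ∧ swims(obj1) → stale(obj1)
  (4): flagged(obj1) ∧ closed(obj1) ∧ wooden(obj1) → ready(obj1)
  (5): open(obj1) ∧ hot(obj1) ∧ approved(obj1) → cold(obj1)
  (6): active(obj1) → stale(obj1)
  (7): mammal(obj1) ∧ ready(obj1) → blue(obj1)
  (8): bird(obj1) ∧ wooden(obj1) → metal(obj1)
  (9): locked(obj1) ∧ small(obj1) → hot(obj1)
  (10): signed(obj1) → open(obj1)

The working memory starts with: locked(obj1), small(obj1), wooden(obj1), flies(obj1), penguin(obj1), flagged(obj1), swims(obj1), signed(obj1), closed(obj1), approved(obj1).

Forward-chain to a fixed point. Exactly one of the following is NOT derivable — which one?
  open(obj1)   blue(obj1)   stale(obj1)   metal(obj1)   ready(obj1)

metal(obj1)

Round 1 fires (4), (9), (10), giving ready(obj1), hot(obj1), open(obj1).
Round 2 fires (5), giving cold(obj1).
Round 3 fires (3), giving stale(obj1).
Round 4 fires (2), giving blue(obj1).
Derived: ready(obj1) (round 1), stale(obj1) (round 3), open(obj1) (round 1), blue(obj1) (round 4). metal(obj1) never appears in any round.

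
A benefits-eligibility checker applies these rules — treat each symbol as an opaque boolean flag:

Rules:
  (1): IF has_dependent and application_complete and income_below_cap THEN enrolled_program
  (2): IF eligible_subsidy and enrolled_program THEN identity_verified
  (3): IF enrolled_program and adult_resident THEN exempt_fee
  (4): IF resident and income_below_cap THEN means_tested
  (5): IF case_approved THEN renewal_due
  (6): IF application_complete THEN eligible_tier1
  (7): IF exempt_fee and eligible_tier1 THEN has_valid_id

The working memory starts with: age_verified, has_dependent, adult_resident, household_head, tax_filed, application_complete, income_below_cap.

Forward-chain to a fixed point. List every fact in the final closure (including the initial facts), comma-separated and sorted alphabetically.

adult_resident, age_verified, application_complete, eligible_tier1, enrolled_program, exempt_fee, has_dependent, has_valid_id, household_head, income_below_cap, tax_filed

[1] (1) [IF has_dependent and application_complete and income_below_cap THEN enrolled_program]; (6) [IF application_complete THEN eligible_tier1]. ⇒ new: enrolled_program, eligible_tier1.
[2] (3) [IF enrolled_program and adult_resident THEN exempt_fee]. ⇒ new: exempt_fee.
[3] (7) [IF exempt_fee and eligible_tier1 THEN has_valid_id]. ⇒ new: has_valid_id.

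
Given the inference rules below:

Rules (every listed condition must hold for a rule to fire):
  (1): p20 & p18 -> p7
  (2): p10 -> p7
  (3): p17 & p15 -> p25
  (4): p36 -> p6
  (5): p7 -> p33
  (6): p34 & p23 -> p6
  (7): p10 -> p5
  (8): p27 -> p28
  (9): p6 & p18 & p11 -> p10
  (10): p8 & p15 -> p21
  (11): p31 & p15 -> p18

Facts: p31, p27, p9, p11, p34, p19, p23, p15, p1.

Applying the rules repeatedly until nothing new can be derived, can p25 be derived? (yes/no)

no

Round 1 fires (6), (8), (11), giving p6, p28, p18.
Round 2 fires (9), giving p10.
Round 3 fires (2), (7), giving p7, p5.
Round 4 fires (5), giving p33.
Fixed point reached. p25 is concluded only by (3); (3) needs p17 (never derived).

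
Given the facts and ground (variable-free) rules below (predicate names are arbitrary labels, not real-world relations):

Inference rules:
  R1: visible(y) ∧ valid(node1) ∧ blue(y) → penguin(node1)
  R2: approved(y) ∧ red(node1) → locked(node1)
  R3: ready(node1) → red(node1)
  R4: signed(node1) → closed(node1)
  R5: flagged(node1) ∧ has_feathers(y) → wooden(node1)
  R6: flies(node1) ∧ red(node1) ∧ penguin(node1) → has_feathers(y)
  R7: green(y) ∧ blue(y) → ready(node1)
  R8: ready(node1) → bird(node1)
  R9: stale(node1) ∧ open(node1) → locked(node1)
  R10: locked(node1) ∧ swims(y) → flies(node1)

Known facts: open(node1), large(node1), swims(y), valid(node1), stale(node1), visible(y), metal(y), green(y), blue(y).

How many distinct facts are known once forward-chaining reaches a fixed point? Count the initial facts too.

16

Round 1: R1 [visible(y) ∧ valid(node1) ∧ blue(y) → penguin(node1)]; R7 [green(y) ∧ blue(y) → ready(node1)]; R9 [stale(node1) ∧ open(node1) → locked(node1)]. New: penguin(node1), ready(node1), locked(node1).
Round 2: R3 [ready(node1) → red(node1)]; R8 [ready(node1) → bird(node1)]; R10 [locked(node1) ∧ swims(y) → flies(node1)]. New: red(node1), bird(node1), flies(node1).
Round 3: R6 [flies(node1) ∧ red(node1) ∧ penguin(node1) → has_feathers(y)]. New: has_feathers(y).
Closure: {bird(node1), blue(y), flies(node1), green(y), has_feathers(y), large(node1), locked(node1), metal(y), open(node1), penguin(node1), ready(node1), red(node1), stale(node1), swims(y), valid(node1), visible(y)} — 16 facts.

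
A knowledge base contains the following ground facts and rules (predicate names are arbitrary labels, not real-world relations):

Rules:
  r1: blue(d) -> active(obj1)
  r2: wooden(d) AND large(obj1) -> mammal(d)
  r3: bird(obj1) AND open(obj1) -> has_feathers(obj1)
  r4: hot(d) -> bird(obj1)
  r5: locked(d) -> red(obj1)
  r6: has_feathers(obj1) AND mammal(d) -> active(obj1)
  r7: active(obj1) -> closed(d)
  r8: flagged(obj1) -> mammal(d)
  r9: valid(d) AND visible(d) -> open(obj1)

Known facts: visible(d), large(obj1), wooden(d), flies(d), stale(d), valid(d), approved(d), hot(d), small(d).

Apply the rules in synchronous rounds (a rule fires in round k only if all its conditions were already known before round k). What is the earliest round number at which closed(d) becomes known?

[1] r2 [wooden(d) AND large(obj1) -> mammal(d)]; r4 [hot(d) -> bird(obj1)]; r9 [valid(d) AND visible(d) -> open(obj1)]. ⇒ new: mammal(d), bird(obj1), open(obj1).
[2] r3 [bird(obj1) AND open(obj1) -> has_feathers(obj1)]. ⇒ new: has_feathers(obj1).
[3] r6 [has_feathers(obj1) AND mammal(d) -> active(obj1)]. ⇒ new: active(obj1).
[4] r7 [active(obj1) -> closed(d)]. ⇒ new: closed(d).
closed(d) first appears in round 4.

4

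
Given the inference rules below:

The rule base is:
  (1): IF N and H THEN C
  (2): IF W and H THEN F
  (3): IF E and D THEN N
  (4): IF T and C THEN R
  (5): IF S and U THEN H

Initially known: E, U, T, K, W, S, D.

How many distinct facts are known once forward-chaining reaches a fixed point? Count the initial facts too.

Round 1: (3) [IF E and D THEN N]; (5) [IF S and U THEN H]. New: N, H.
Round 2: (1) [IF N and H THEN C]; (2) [IF W and H THEN F]. New: C, F.
Round 3: (4) [IF T and C THEN R]. New: R.
Closure: {C, D, E, F, H, K, N, R, S, T, U, W} — 12 facts.

12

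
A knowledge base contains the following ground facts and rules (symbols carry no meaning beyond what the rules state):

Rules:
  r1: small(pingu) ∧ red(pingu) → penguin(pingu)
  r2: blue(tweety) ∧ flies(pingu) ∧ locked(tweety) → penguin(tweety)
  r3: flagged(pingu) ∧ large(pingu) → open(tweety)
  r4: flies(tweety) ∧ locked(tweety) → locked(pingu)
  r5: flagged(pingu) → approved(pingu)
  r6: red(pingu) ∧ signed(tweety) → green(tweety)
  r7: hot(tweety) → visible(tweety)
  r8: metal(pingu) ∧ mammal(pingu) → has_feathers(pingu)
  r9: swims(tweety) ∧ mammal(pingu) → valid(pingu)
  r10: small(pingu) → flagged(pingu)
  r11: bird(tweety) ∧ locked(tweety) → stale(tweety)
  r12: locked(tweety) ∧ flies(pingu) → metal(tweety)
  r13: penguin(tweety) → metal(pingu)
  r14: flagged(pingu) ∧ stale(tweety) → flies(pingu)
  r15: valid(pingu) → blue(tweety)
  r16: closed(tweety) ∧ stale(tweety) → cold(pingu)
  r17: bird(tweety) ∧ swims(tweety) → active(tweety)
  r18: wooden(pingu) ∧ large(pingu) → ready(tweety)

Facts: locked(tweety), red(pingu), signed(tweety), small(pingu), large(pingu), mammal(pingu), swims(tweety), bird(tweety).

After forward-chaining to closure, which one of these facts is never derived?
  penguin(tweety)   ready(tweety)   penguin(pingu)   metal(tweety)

Round 1 — r1, r6, r9, r10, r11, r17, derive penguin(pingu), green(tweety), valid(pingu), flagged(pingu), stale(tweety), active(tweety).
Round 2 — r3, r5, r14, r15, derive open(tweety), approved(pingu), flies(pingu), blue(tweety).
Round 3 — r2, r12, derive penguin(tweety), metal(tweety).
Round 4 — r13, derive metal(pingu).
Round 5 — r8, derive has_feathers(pingu).
Derived: metal(tweety) (round 3), penguin(tweety) (round 3), penguin(pingu) (round 1). ready(tweety) never appears in any round.

ready(tweety)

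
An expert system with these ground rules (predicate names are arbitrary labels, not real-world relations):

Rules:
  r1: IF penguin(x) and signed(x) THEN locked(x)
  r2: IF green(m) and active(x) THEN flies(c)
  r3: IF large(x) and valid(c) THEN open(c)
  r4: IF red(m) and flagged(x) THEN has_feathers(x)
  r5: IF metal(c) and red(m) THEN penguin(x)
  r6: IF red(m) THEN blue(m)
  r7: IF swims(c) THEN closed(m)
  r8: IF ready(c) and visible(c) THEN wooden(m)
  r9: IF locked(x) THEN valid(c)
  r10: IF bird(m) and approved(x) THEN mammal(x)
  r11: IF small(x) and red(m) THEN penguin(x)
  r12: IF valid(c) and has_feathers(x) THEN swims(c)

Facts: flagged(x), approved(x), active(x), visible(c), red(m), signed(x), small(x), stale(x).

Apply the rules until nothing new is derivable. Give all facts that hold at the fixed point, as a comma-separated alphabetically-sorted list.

active(x), approved(x), blue(m), closed(m), flagged(x), has_feathers(x), locked(x), penguin(x), red(m), signed(x), small(x), stale(x), swims(c), valid(c), visible(c)

Round 1: r4 [IF red(m) and flagged(x) THEN has_feathers(x)]; r6 [IF red(m) THEN blue(m)]; r11 [IF small(x) and red(m) THEN penguin(x)]. New: has_feathers(x), blue(m), penguin(x).
Round 2: r1 [IF penguin(x) and signed(x) THEN locked(x)]. New: locked(x).
Round 3: r9 [IF locked(x) THEN valid(c)]. New: valid(c).
Round 4: r12 [IF valid(c) and has_feathers(x) THEN swims(c)]. New: swims(c).
Round 5: r7 [IF swims(c) THEN closed(m)]. New: closed(m).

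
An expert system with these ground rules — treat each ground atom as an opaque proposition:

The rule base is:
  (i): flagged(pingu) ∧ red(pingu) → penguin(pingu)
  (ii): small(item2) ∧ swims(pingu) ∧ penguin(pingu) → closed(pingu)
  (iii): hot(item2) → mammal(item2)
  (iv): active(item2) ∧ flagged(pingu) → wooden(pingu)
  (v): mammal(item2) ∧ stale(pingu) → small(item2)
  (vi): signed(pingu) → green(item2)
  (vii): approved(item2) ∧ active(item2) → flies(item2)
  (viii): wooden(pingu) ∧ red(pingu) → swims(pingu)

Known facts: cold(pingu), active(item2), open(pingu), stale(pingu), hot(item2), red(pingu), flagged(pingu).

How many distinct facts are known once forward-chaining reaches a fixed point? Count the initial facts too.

13

Round 1 — (i), (iii), (iv), derive penguin(pingu), mammal(item2), wooden(pingu).
Round 2 — (v), (viii), derive small(item2), swims(pingu).
Round 3 — (ii), derive closed(pingu).
Closure: {active(item2), closed(pingu), cold(pingu), flagged(pingu), hot(item2), mammal(item2), open(pingu), penguin(pingu), red(pingu), small(item2), stale(pingu), swims(pingu), wooden(pingu)} — 13 facts.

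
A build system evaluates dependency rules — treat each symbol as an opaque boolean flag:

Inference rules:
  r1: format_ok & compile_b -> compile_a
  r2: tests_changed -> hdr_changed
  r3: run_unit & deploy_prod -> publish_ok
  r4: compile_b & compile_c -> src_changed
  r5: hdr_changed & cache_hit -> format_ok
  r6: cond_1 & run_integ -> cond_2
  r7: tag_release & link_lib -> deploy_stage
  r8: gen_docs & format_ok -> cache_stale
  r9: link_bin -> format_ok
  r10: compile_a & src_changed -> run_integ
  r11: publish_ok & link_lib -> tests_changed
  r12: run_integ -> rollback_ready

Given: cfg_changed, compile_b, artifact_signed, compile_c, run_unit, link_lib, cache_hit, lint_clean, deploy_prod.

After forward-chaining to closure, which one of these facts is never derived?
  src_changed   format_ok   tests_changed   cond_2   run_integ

Round 1: r3 [run_unit & deploy_prod -> publish_ok]; r4 [compile_b & compile_c -> src_changed]. Adds publish_ok, src_changed.
Round 2: r11 [publish_ok & link_lib -> tests_changed]. Adds tests_changed.
Round 3: r2 [tests_changed -> hdr_changed]. Adds hdr_changed.
Round 4: r5 [hdr_changed & cache_hit -> format_ok]. Adds format_ok.
Round 5: r1 [format_ok & compile_b -> compile_a]. Adds compile_a.
Round 6: r10 [compile_a & src_changed -> run_integ]. Adds run_integ.
Round 7: r12 [run_integ -> rollback_ready]. Adds rollback_ready.
Derived: src_changed (round 1), format_ok (round 4), run_integ (round 6), tests_changed (round 2). cond_2 never appears in any round.

cond_2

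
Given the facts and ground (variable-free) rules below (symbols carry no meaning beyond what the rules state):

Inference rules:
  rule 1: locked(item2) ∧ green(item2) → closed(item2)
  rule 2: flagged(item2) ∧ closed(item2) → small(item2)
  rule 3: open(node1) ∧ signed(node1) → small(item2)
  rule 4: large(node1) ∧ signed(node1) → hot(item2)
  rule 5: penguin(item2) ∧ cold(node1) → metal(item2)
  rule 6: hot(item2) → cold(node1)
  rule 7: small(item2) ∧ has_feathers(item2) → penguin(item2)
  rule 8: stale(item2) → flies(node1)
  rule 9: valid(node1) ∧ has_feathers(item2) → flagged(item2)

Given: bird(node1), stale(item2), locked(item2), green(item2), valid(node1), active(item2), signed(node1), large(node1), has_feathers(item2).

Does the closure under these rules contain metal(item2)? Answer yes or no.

yes

Round 1 — rule 1, rule 4, rule 8, rule 9, derive closed(item2), hot(item2), flies(node1), flagged(item2).
Round 2 — rule 2, rule 6, derive small(item2), cold(node1).
Round 3 — rule 7, derive penguin(item2).
Round 4 — rule 5, derive metal(item2).
metal(item2) appears in round 4, so it is derivable.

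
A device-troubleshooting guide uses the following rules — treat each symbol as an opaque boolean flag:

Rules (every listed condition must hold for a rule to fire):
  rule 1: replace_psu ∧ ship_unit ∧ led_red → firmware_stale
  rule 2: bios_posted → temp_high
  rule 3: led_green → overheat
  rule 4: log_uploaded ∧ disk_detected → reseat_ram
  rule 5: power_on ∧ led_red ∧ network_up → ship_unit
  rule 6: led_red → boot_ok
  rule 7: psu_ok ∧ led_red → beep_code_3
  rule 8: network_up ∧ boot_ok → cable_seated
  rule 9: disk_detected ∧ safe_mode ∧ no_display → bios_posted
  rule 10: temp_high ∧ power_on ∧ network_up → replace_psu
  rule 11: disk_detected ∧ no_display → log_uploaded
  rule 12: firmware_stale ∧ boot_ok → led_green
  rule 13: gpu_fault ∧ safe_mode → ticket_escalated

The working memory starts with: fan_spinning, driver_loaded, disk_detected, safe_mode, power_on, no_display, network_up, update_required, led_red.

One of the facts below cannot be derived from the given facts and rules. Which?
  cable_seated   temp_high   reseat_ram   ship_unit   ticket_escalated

ticket_escalated

Round 1 fires rule 5, rule 6, rule 9, rule 11, giving ship_unit, boot_ok, bios_posted, log_uploaded.
Round 2 fires rule 2, rule 4, rule 8, giving temp_high, reseat_ram, cable_seated.
Round 3 fires rule 10, giving replace_psu.
Round 4 fires rule 1, giving firmware_stale.
Round 5 fires rule 12, giving led_green.
Round 6 fires rule 3, giving overheat.
Derived: ship_unit (round 1), temp_high (round 2), cable_seated (round 2), reseat_ram (round 2). ticket_escalated never appears in any round.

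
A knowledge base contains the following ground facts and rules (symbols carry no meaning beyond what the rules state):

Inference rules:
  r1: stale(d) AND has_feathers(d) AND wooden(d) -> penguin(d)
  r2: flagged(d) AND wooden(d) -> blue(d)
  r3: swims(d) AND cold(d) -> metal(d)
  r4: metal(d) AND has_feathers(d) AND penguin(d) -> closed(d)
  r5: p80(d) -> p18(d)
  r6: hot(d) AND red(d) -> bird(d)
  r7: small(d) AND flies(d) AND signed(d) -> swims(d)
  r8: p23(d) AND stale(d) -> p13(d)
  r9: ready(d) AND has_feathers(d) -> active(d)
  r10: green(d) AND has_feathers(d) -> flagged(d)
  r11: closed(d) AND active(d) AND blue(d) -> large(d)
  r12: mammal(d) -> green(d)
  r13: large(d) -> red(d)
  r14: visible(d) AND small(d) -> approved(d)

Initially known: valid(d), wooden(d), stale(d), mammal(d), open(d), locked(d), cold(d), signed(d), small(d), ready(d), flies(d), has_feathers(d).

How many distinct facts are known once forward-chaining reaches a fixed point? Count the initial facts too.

Round 1 — r1, r7, r9, r12, derive penguin(d), swims(d), active(d), green(d).
Round 2 — r3, r10, derive metal(d), flagged(d).
Round 3 — r2, r4, derive blue(d), closed(d).
Round 4 — r11, derive large(d).
Round 5 — r13, derive red(d).
Closure: {active(d), blue(d), closed(d), cold(d), flagged(d), flies(d), green(d), has_feathers(d), large(d), locked(d), mammal(d), metal(d), open(d), penguin(d), ready(d), red(d), signed(d), small(d), stale(d), swims(d), valid(d), wooden(d)} — 22 facts.

22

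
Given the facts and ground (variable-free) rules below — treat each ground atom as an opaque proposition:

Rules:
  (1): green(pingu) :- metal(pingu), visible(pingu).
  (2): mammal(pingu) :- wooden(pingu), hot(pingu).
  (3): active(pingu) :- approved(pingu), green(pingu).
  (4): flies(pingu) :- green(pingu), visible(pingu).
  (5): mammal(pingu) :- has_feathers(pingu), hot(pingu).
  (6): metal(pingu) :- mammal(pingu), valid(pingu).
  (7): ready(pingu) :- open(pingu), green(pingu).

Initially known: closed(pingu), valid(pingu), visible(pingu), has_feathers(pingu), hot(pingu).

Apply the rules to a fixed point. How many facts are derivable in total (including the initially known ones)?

[1] (5) [mammal(pingu) :- has_feathers(pingu), hot(pingu).]. ⇒ new: mammal(pingu).
[2] (6) [metal(pingu) :- mammal(pingu), valid(pingu).]. ⇒ new: metal(pingu).
[3] (1) [green(pingu) :- metal(pingu), visible(pingu).]. ⇒ new: green(pingu).
[4] (4) [flies(pingu) :- green(pingu), visible(pingu).]. ⇒ new: flies(pingu).
Closure: {closed(pingu), flies(pingu), green(pingu), has_feathers(pingu), hot(pingu), mammal(pingu), metal(pingu), valid(pingu), visible(pingu)} — 9 facts.

9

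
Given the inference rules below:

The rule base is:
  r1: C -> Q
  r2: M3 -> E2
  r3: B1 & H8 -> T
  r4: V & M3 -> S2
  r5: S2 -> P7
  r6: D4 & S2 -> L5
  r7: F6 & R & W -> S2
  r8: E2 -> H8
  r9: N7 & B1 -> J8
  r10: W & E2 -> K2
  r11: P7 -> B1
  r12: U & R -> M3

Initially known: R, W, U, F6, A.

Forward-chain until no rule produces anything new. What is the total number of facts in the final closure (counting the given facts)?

13

Round 1: r7 [F6 & R & W -> S2]; r12 [U & R -> M3]. New: S2, M3.
Round 2: r2 [M3 -> E2]; r5 [S2 -> P7]. New: E2, P7.
Round 3: r8 [E2 -> H8]; r10 [W & E2 -> K2]; r11 [P7 -> B1]. New: H8, K2, B1.
Round 4: r3 [B1 & H8 -> T]. New: T.
Closure: {A, B1, E2, F6, H8, K2, M3, P7, R, S2, T, U, W} — 13 facts.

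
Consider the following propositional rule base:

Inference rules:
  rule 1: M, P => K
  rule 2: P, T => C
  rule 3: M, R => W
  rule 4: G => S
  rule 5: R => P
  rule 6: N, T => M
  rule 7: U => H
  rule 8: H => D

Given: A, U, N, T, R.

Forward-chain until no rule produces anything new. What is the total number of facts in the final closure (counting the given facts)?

12

Round 1 fires rule 5, rule 6, rule 7, giving P, M, H.
Round 2 fires rule 1, rule 2, rule 3, rule 8, giving K, C, W, D.
Closure: {A, C, D, H, K, M, N, P, R, T, U, W} — 12 facts.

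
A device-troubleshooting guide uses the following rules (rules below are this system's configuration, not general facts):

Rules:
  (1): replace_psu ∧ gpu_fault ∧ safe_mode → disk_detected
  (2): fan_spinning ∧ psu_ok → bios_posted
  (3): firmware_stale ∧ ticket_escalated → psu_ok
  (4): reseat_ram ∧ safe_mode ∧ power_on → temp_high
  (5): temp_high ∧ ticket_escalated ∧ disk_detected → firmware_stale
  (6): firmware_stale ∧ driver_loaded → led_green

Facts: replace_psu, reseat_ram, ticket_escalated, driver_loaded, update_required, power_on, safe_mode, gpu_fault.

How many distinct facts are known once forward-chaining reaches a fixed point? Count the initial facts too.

[1] (1) [replace_psu ∧ gpu_fault ∧ safe_mode → disk_detected]; (4) [reseat_ram ∧ safe_mode ∧ power_on → temp_high]. ⇒ new: disk_detected, temp_high.
[2] (5) [temp_high ∧ ticket_escalated ∧ disk_detected → firmware_stale]. ⇒ new: firmware_stale.
[3] (3) [firmware_stale ∧ ticket_escalated → psu_ok]; (6) [firmware_stale ∧ driver_loaded → led_green]. ⇒ new: psu_ok, led_green.
Closure: {disk_detected, driver_loaded, firmware_stale, gpu_fault, led_green, power_on, psu_ok, replace_psu, reseat_ram, safe_mode, temp_high, ticket_escalated, update_required} — 13 facts.

13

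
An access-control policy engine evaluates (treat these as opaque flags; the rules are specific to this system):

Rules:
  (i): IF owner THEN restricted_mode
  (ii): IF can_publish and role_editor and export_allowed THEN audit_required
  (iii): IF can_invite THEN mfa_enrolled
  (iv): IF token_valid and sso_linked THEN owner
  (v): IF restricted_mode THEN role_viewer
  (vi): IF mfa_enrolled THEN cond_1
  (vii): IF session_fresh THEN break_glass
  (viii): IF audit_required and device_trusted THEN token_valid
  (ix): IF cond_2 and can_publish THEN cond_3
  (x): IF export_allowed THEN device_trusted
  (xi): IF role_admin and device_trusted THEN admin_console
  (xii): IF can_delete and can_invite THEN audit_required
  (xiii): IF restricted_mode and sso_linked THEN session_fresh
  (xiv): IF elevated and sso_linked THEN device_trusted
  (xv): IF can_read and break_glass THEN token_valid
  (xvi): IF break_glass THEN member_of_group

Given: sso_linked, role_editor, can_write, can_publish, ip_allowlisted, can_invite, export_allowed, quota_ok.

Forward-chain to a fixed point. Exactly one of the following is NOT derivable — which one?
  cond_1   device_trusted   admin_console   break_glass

Round 1 fires (ii), (iii), (x), giving audit_required, mfa_enrolled, device_trusted.
Round 2 fires (vi), (viii), giving cond_1, token_valid.
Round 3 fires (iv), giving owner.
Round 4 fires (i), giving restricted_mode.
Round 5 fires (v), (xiii), giving role_viewer, session_fresh.
Round 6 fires (vii), giving break_glass.
Round 7 fires (xvi), giving member_of_group.
Derived: break_glass (round 6), cond_1 (round 2), device_trusted (round 1). admin_console never appears in any round.

admin_console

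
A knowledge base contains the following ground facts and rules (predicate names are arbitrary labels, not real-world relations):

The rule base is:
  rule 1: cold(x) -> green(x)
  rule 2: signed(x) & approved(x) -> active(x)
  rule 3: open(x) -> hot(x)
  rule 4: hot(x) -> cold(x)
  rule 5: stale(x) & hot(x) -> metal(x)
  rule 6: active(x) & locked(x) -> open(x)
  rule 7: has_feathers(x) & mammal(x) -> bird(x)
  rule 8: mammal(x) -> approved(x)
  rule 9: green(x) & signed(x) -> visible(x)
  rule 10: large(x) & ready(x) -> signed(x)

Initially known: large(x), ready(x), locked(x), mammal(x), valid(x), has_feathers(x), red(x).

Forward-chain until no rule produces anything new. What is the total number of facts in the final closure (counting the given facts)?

16

Round 1: rule 7 [has_feathers(x) & mammal(x) -> bird(x)]; rule 8 [mammal(x) -> approved(x)]; rule 10 [large(x) & ready(x) -> signed(x)]. New: bird(x), approved(x), signed(x).
Round 2: rule 2 [signed(x) & approved(x) -> active(x)]. New: active(x).
Round 3: rule 6 [active(x) & locked(x) -> open(x)]. New: open(x).
Round 4: rule 3 [open(x) -> hot(x)]. New: hot(x).
Round 5: rule 4 [hot(x) -> cold(x)]. New: cold(x).
Round 6: rule 1 [cold(x) -> green(x)]. New: green(x).
Round 7: rule 9 [green(x) & signed(x) -> visible(x)]. New: visible(x).
Closure: {active(x), approved(x), bird(x), cold(x), green(x), has_feathers(x), hot(x), large(x), locked(x), mammal(x), open(x), ready(x), red(x), signed(x), valid(x), visible(x)} — 16 facts.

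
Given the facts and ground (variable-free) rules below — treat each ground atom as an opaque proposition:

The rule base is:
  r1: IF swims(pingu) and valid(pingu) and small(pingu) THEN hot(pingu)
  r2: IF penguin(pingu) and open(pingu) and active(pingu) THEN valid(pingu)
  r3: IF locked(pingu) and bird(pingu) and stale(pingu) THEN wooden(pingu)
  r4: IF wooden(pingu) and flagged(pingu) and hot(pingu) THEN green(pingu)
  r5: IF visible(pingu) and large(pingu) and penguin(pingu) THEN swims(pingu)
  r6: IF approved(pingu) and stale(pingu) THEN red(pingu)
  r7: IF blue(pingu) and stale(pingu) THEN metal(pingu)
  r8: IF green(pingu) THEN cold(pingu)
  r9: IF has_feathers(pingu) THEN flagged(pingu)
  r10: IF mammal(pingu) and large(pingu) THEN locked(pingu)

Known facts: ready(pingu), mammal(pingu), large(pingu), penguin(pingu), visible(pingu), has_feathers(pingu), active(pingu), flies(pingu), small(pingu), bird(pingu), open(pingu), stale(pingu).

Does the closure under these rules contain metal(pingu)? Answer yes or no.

no

Round 1 — r2, r5, r9, r10, derive valid(pingu), swims(pingu), flagged(pingu), locked(pingu).
Round 2 — r1, r3, derive hot(pingu), wooden(pingu).
Round 3 — r4, derive green(pingu).
Round 4 — r8, derive cold(pingu).
Fixed point reached. metal(pingu) is concluded only by r7; r7 needs blue(pingu) (never derived).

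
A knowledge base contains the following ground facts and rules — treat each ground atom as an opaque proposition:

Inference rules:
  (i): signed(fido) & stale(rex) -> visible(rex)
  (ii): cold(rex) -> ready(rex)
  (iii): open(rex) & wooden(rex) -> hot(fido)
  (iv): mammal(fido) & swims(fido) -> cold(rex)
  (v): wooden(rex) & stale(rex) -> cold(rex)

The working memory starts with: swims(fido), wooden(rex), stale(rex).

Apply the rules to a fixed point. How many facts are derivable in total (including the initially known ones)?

5

Round 1: (v) [wooden(rex) & stale(rex) -> cold(rex)]. New: cold(rex).
Round 2: (ii) [cold(rex) -> ready(rex)]. New: ready(rex).
Closure: {cold(rex), ready(rex), stale(rex), swims(fido), wooden(rex)} — 5 facts.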